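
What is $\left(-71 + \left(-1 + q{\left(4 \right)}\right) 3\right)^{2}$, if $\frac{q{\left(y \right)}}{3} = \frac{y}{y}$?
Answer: $4225$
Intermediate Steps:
$q{\left(y \right)} = 3$ ($q{\left(y \right)} = 3 \frac{y}{y} = 3 \cdot 1 = 3$)
$\left(-71 + \left(-1 + q{\left(4 \right)}\right) 3\right)^{2} = \left(-71 + \left(-1 + 3\right) 3\right)^{2} = \left(-71 + 2 \cdot 3\right)^{2} = \left(-71 + 6\right)^{2} = \left(-65\right)^{2} = 4225$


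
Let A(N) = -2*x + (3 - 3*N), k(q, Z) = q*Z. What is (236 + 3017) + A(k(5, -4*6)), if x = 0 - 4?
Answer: 3624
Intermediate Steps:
x = -4
k(q, Z) = Z*q
A(N) = 11 - 3*N (A(N) = -2*(-4) + (3 - 3*N) = 8 + (3 - 3*N) = 11 - 3*N)
(236 + 3017) + A(k(5, -4*6)) = (236 + 3017) + (11 - 3*(-4*6)*5) = 3253 + (11 - (-72)*5) = 3253 + (11 - 3*(-120)) = 3253 + (11 + 360) = 3253 + 371 = 3624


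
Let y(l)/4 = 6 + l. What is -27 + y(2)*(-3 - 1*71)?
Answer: -2395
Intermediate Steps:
y(l) = 24 + 4*l (y(l) = 4*(6 + l) = 24 + 4*l)
-27 + y(2)*(-3 - 1*71) = -27 + (24 + 4*2)*(-3 - 1*71) = -27 + (24 + 8)*(-3 - 71) = -27 + 32*(-74) = -27 - 2368 = -2395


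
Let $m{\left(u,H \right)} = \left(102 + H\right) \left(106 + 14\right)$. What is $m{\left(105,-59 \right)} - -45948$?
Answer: $51108$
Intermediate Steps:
$m{\left(u,H \right)} = 12240 + 120 H$ ($m{\left(u,H \right)} = \left(102 + H\right) 120 = 12240 + 120 H$)
$m{\left(105,-59 \right)} - -45948 = \left(12240 + 120 \left(-59\right)\right) - -45948 = \left(12240 - 7080\right) + 45948 = 5160 + 45948 = 51108$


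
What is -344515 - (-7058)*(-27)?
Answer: -535081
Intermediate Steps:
-344515 - (-7058)*(-27) = -344515 - 1*190566 = -344515 - 190566 = -535081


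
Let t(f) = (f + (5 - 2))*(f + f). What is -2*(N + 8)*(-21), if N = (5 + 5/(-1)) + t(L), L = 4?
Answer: 2688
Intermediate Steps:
t(f) = 2*f*(3 + f) (t(f) = (f + 3)*(2*f) = (3 + f)*(2*f) = 2*f*(3 + f))
N = 56 (N = (5 + 5/(-1)) + 2*4*(3 + 4) = (5 + 5*(-1)) + 2*4*7 = (5 - 5) + 56 = 0 + 56 = 56)
-2*(N + 8)*(-21) = -2*(56 + 8)*(-21) = -2*64*(-21) = -128*(-21) = 2688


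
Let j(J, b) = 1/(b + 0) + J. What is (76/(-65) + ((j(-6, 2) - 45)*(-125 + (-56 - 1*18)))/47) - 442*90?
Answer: -241756509/6110 ≈ -39567.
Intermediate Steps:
j(J, b) = J + 1/b (j(J, b) = 1/b + J = J + 1/b)
(76/(-65) + ((j(-6, 2) - 45)*(-125 + (-56 - 1*18)))/47) - 442*90 = (76/(-65) + (((-6 + 1/2) - 45)*(-125 + (-56 - 1*18)))/47) - 442*90 = (76*(-1/65) + (((-6 + ½) - 45)*(-125 + (-56 - 18)))*(1/47)) - 39780 = (-76/65 + ((-11/2 - 45)*(-125 - 74))*(1/47)) - 39780 = (-76/65 - 101/2*(-199)*(1/47)) - 39780 = (-76/65 + (20099/2)*(1/47)) - 39780 = (-76/65 + 20099/94) - 39780 = 1299291/6110 - 39780 = -241756509/6110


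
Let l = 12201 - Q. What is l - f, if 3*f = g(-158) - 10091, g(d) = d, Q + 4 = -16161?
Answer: 95347/3 ≈ 31782.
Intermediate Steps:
Q = -16165 (Q = -4 - 16161 = -16165)
l = 28366 (l = 12201 - 1*(-16165) = 12201 + 16165 = 28366)
f = -10249/3 (f = (-158 - 10091)/3 = (⅓)*(-10249) = -10249/3 ≈ -3416.3)
l - f = 28366 - 1*(-10249/3) = 28366 + 10249/3 = 95347/3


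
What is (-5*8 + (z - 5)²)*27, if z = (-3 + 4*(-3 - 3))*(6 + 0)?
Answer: 751923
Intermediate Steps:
z = -162 (z = (-3 + 4*(-6))*6 = (-3 - 24)*6 = -27*6 = -162)
(-5*8 + (z - 5)²)*27 = (-5*8 + (-162 - 5)²)*27 = (-40 + (-167)²)*27 = (-40 + 27889)*27 = 27849*27 = 751923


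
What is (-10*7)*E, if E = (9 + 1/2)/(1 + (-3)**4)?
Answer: -665/82 ≈ -8.1098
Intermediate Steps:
E = 19/164 (E = (9 + 1/2)/(1 + 81) = (19/2)/82 = (19/2)*(1/82) = 19/164 ≈ 0.11585)
(-10*7)*E = -10*7*(19/164) = -70*19/164 = -665/82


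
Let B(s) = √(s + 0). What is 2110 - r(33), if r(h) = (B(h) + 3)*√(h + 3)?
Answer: 2092 - 6*√33 ≈ 2057.5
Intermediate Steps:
B(s) = √s
r(h) = √(3 + h)*(3 + √h) (r(h) = (√h + 3)*√(h + 3) = (3 + √h)*√(3 + h) = √(3 + h)*(3 + √h))
2110 - r(33) = 2110 - √(3 + 33)*(3 + √33) = 2110 - √36*(3 + √33) = 2110 - 6*(3 + √33) = 2110 - (18 + 6*√33) = 2110 + (-18 - 6*√33) = 2092 - 6*√33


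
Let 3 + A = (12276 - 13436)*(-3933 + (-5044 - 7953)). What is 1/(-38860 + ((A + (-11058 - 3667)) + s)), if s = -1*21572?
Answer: 1/19563640 ≈ 5.1115e-8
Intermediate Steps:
A = 19638797 (A = -3 + (12276 - 13436)*(-3933 + (-5044 - 7953)) = -3 - 1160*(-3933 - 12997) = -3 - 1160*(-16930) = -3 + 19638800 = 19638797)
s = -21572
1/(-38860 + ((A + (-11058 - 3667)) + s)) = 1/(-38860 + ((19638797 + (-11058 - 3667)) - 21572)) = 1/(-38860 + ((19638797 - 14725) - 21572)) = 1/(-38860 + (19624072 - 21572)) = 1/(-38860 + 19602500) = 1/19563640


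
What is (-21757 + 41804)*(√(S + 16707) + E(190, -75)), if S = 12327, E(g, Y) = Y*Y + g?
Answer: 116573305 + 60141*√3226 ≈ 1.1999e+8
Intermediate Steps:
E(g, Y) = g + Y² (E(g, Y) = Y² + g = g + Y²)
(-21757 + 41804)*(√(S + 16707) + E(190, -75)) = (-21757 + 41804)*(√(12327 + 16707) + (190 + (-75)²)) = 20047*(√29034 + (190 + 5625)) = 20047*(3*√3226 + 5815) = 20047*(5815 + 3*√3226) = 116573305 + 60141*√3226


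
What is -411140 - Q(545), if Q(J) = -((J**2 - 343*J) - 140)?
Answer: -301190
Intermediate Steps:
Q(J) = 140 - J**2 + 343*J (Q(J) = -(-140 + J**2 - 343*J) = 140 - J**2 + 343*J)
-411140 - Q(545) = -411140 - (140 - 1*545**2 + 343*545) = -411140 - (140 - 1*297025 + 186935) = -411140 - (140 - 297025 + 186935) = -411140 - 1*(-109950) = -411140 + 109950 = -301190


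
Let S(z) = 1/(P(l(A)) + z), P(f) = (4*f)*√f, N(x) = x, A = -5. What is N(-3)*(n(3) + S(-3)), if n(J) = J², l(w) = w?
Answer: 6*(-90*√5 + 13*I)/(-3*I + 20*√5) ≈ -26.996 - 0.066782*I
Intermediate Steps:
P(f) = 4*f^(3/2)
S(z) = 1/(z - 20*I*√5) (S(z) = 1/(4*(-5)^(3/2) + z) = 1/(4*(-5*I*√5) + z) = 1/(-20*I*√5 + z) = 1/(z - 20*I*√5))
N(-3)*(n(3) + S(-3)) = -3*(3² + 1/(-3 - 20*I*√5)) = -3*(9 + 1/(-3 - 20*I*√5)) = -27 - 3/(-3 - 20*I*√5)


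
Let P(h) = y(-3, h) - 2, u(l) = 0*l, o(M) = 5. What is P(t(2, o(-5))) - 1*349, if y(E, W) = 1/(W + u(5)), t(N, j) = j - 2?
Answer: -1052/3 ≈ -350.67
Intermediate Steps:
t(N, j) = -2 + j
u(l) = 0
y(E, W) = 1/W (y(E, W) = 1/(W + 0) = 1/W)
P(h) = -2 + 1/h (P(h) = 1/h - 2 = -2 + 1/h)
P(t(2, o(-5))) - 1*349 = (-2 + 1/(-2 + 5)) - 1*349 = (-2 + 1/3) - 349 = -5/3 - 349 = -1052/3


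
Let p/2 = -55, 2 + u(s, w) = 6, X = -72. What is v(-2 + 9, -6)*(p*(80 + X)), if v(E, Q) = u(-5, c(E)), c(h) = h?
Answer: -3520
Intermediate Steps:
u(s, w) = 4 (u(s, w) = -2 + 6 = 4)
v(E, Q) = 4
p = -110 (p = 2*(-55) = -110)
v(-2 + 9, -6)*(p*(80 + X)) = 4*(-110*(80 - 72)) = 4*(-110*8) = 4*(-880) = -3520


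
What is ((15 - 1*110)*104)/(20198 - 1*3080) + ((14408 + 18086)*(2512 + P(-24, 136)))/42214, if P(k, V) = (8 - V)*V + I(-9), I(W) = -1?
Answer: -2071652382061/180654813 ≈ -11467.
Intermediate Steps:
P(k, V) = -1 + V*(8 - V) (P(k, V) = (8 - V)*V - 1 = V*(8 - V) - 1 = -1 + V*(8 - V))
((15 - 1*110)*104)/(20198 - 1*3080) + ((14408 + 18086)*(2512 + P(-24, 136)))/42214 = ((15 - 1*110)*104)/(20198 - 1*3080) + ((14408 + 18086)*(2512 + (-1 - 1*136**2 + 8*136)))/42214 = ((15 - 110)*104)/(20198 - 3080) + (32494*(2512 + (-1 - 1*18496 + 1088)))*(1/42214) = -95*104/17118 + (32494*(2512 + (-1 - 18496 + 1088)))*(1/42214) = -9880*1/17118 + (32494*(2512 - 17409))*(1/42214) = -4940/8559 + (32494*(-14897))*(1/42214) = -4940/8559 - 484063118*1/42214 = -4940/8559 - 242031559/21107 = -2071652382061/180654813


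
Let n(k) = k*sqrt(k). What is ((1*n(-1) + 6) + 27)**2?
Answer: (33 - I)**2 ≈ 1088.0 - 66.0*I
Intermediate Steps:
n(k) = k**(3/2)
((1*n(-1) + 6) + 27)**2 = ((1*(-1)**(3/2) + 6) + 27)**2 = ((1*(-I) + 6) + 27)**2 = ((-I + 6) + 27)**2 = ((6 - I) + 27)**2 = (33 - I)**2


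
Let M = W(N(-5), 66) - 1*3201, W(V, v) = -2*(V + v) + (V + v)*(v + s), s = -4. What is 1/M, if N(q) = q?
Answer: 1/459 ≈ 0.0021787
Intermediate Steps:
W(V, v) = -2*V - 2*v + (-4 + v)*(V + v) (W(V, v) = -2*(V + v) + (V + v)*(v - 4) = (-2*V - 2*v) + (V + v)*(-4 + v) = (-2*V - 2*v) + (-4 + v)*(V + v) = -2*V - 2*v + (-4 + v)*(V + v))
M = 459 (M = (66² - 6*(-5) - 6*66 - 5*66) - 1*3201 = (4356 + 30 - 396 - 330) - 3201 = 3660 - 3201 = 459)
1/M = 1/459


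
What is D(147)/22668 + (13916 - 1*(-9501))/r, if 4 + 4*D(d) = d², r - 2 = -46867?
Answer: -1110747899/4249343280 ≈ -0.26139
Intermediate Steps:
r = -46865 (r = 2 - 46867 = -46865)
D(d) = -1 + d²/4
D(147)/22668 + (13916 - 1*(-9501))/r = (-1 + (¼)*147²)/22668 + (13916 - 1*(-9501))/(-46865) = (-1 + (¼)*21609)*(1/22668) + (13916 + 9501)*(-1/46865) = (-1 + 21609/4)*(1/22668) + 23417*(-1/46865) = (21605/4)*(1/22668) - 23417/46865 = 21605/90672 - 23417/46865 = -1110747899/4249343280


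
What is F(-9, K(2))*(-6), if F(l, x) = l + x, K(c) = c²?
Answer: 30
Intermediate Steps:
F(-9, K(2))*(-6) = (-9 + 2²)*(-6) = (-9 + 4)*(-6) = -5*(-6) = 30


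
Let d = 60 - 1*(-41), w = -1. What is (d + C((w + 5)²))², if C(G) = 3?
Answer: 10816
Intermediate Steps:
d = 101 (d = 60 + 41 = 101)
(d + C((w + 5)²))² = (101 + 3)² = 104² = 10816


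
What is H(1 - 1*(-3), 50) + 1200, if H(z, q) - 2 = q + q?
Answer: 1302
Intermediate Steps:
H(z, q) = 2 + 2*q (H(z, q) = 2 + (q + q) = 2 + 2*q)
H(1 - 1*(-3), 50) + 1200 = (2 + 2*50) + 1200 = (2 + 100) + 1200 = 102 + 1200 = 1302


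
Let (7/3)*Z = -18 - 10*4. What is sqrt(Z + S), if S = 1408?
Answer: sqrt(67774)/7 ≈ 37.191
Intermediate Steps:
Z = -174/7 (Z = 3*(-18 - 10*4)/7 = 3*(-18 - 40)/7 = (3/7)*(-58) = -174/7 ≈ -24.857)
sqrt(Z + S) = sqrt(-174/7 + 1408) = sqrt(9682/7) = sqrt(67774)/7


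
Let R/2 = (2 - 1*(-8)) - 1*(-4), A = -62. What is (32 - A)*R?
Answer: 2632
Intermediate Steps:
R = 28 (R = 2*((2 - 1*(-8)) - 1*(-4)) = 2*((2 + 8) + 4) = 2*(10 + 4) = 2*14 = 28)
(32 - A)*R = (32 - 1*(-62))*28 = (32 + 62)*28 = 94*28 = 2632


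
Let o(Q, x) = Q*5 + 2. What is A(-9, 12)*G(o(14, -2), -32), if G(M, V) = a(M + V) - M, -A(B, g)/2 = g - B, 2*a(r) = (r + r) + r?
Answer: 504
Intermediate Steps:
a(r) = 3*r/2 (a(r) = ((r + r) + r)/2 = (2*r + r)/2 = (3*r)/2 = 3*r/2)
o(Q, x) = 2 + 5*Q (o(Q, x) = 5*Q + 2 = 2 + 5*Q)
A(B, g) = -2*g + 2*B (A(B, g) = -2*(g - B) = -2*g + 2*B)
G(M, V) = M/2 + 3*V/2 (G(M, V) = 3*(M + V)/2 - M = (3*M/2 + 3*V/2) - M = M/2 + 3*V/2)
A(-9, 12)*G(o(14, -2), -32) = (-2*12 + 2*(-9))*((2 + 5*14)/2 + (3/2)*(-32)) = (-24 - 18)*((2 + 70)/2 - 48) = -42*((½)*72 - 48) = -42*(36 - 48) = -42*(-12) = 504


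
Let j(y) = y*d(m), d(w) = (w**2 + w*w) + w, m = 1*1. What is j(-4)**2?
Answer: 144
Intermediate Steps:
m = 1
d(w) = w + 2*w**2 (d(w) = (w**2 + w**2) + w = 2*w**2 + w = w + 2*w**2)
j(y) = 3*y (j(y) = y*(1*(1 + 2*1)) = y*(1*(1 + 2)) = y*(1*3) = y*3 = 3*y)
j(-4)**2 = (3*(-4))**2 = (-12)**2 = 144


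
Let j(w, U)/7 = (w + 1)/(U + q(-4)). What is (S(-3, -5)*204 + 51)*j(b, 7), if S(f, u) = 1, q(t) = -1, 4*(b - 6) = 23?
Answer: 30345/8 ≈ 3793.1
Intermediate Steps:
b = 47/4 (b = 6 + (1/4)*23 = 6 + 23/4 = 47/4 ≈ 11.750)
j(w, U) = 7*(1 + w)/(-1 + U) (j(w, U) = 7*((w + 1)/(U - 1)) = 7*((1 + w)/(-1 + U)) = 7*(1 + w)/(-1 + U))
(S(-3, -5)*204 + 51)*j(b, 7) = (1*204 + 51)*(7*(1 + 47/4)/(-1 + 7)) = (204 + 51)*(7*(51/4)/6) = 255*(7*(1/6)*(51/4)) = 255*(119/8) = 30345/8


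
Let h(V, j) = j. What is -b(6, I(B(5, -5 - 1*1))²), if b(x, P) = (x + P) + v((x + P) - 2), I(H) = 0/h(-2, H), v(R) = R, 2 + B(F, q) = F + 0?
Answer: -10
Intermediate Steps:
B(F, q) = -2 + F (B(F, q) = -2 + (F + 0) = -2 + F)
I(H) = 0 (I(H) = 0/H = 0)
b(x, P) = -2 + 2*P + 2*x (b(x, P) = (x + P) + ((x + P) - 2) = (P + x) + ((P + x) - 2) = (P + x) + (-2 + P + x) = -2 + 2*P + 2*x)
-b(6, I(B(5, -5 - 1*1))²) = -(-2 + 2*0² + 2*6) = -(-2 + 2*0 + 12) = -(-2 + 0 + 12) = -1*10 = -10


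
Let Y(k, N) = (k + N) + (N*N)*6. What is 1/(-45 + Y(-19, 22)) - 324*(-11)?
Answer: 10200169/2862 ≈ 3564.0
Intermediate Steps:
Y(k, N) = N + k + 6*N² (Y(k, N) = (N + k) + N²*6 = (N + k) + 6*N² = N + k + 6*N²)
1/(-45 + Y(-19, 22)) - 324*(-11) = 1/(-45 + (22 - 19 + 6*22²)) - 324*(-11) = 1/(-45 + (22 - 19 + 6*484)) + 3564 = 1/(-45 + (22 - 19 + 2904)) + 3564 = 1/(-45 + 2907) + 3564 = 1/2862 + 3564 = 10200169/2862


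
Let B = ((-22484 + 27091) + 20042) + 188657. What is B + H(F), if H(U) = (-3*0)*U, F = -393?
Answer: 213306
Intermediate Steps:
H(U) = 0 (H(U) = 0*U = 0)
B = 213306 (B = (4607 + 20042) + 188657 = 24649 + 188657 = 213306)
B + H(F) = 213306 + 0 = 213306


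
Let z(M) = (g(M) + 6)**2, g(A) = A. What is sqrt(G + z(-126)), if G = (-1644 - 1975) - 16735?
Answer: I*sqrt(5954) ≈ 77.162*I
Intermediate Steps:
G = -20354 (G = -3619 - 16735 = -20354)
z(M) = (6 + M)**2 (z(M) = (M + 6)**2 = (6 + M)**2)
sqrt(G + z(-126)) = sqrt(-20354 + (6 - 126)**2) = sqrt(-20354 + (-120)**2) = sqrt(-20354 + 14400) = sqrt(-5954) = I*sqrt(5954)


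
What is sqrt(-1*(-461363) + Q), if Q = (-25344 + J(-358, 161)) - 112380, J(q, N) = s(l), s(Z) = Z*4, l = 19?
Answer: sqrt(323715) ≈ 568.96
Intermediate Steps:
s(Z) = 4*Z
J(q, N) = 76 (J(q, N) = 4*19 = 76)
Q = -137648 (Q = (-25344 + 76) - 112380 = -25268 - 112380 = -137648)
sqrt(-1*(-461363) + Q) = sqrt(-1*(-461363) - 137648) = sqrt(461363 - 137648) = sqrt(323715)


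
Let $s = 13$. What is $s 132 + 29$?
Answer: $1745$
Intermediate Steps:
$s 132 + 29 = 13 \cdot 132 + 29 = 1716 + 29 = 1745$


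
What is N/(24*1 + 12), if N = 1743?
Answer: 581/12 ≈ 48.417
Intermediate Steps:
N/(24*1 + 12) = 1743/(24*1 + 12) = 1743/(24 + 12) = 1743/36 = 1743*(1/36) = 581/12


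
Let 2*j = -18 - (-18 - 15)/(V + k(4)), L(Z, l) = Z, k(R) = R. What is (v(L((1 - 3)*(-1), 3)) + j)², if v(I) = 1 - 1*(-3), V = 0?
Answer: 49/64 ≈ 0.76563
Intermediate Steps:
j = -39/8 (j = (-18 - (-18 - 15)/(0 + 4))/2 = (-18 - (-33)/4)/2 = (-18 - 1*(-33/4))/2 = (-18 + 33/4)/2 = (½)*(-39/4) = -39/8 ≈ -4.8750)
v(I) = 4 (v(I) = 1 + 3 = 4)
(v(L((1 - 3)*(-1), 3)) + j)² = (4 - 39/8)² = (-7/8)² = 49/64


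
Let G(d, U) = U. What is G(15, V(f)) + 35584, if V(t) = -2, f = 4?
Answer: 35582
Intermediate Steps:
G(15, V(f)) + 35584 = -2 + 35584 = 35582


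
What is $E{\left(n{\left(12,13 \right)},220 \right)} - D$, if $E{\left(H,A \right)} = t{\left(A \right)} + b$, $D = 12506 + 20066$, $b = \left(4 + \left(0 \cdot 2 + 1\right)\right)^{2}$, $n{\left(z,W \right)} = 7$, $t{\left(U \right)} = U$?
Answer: $-32327$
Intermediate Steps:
$b = 25$ ($b = \left(4 + \left(0 + 1\right)\right)^{2} = \left(4 + 1\right)^{2} = 5^{2} = 25$)
$D = 32572$
$E{\left(H,A \right)} = 25 + A$ ($E{\left(H,A \right)} = A + 25 = 25 + A$)
$E{\left(n{\left(12,13 \right)},220 \right)} - D = \left(25 + 220\right) - 32572 = 245 - 32572 = -32327$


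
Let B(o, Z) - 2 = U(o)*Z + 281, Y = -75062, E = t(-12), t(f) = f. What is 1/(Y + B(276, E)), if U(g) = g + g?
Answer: -1/81403 ≈ -1.2285e-5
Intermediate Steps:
E = -12
U(g) = 2*g
B(o, Z) = 283 + 2*Z*o (B(o, Z) = 2 + ((2*o)*Z + 281) = 2 + (2*Z*o + 281) = 2 + (281 + 2*Z*o) = 283 + 2*Z*o)
1/(Y + B(276, E)) = 1/(-75062 + (283 + 2*(-12)*276)) = 1/(-75062 + (283 - 6624)) = 1/(-75062 - 6341) = 1/(-81403) = -1/81403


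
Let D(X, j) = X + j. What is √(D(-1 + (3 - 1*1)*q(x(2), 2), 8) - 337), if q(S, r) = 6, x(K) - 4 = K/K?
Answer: I*√318 ≈ 17.833*I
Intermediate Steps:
x(K) = 5 (x(K) = 4 + K/K = 4 + 1 = 5)
√(D(-1 + (3 - 1*1)*q(x(2), 2), 8) - 337) = √(((-1 + (3 - 1*1)*6) + 8) - 337) = √(((-1 + (3 - 1)*6) + 8) - 337) = √(((-1 + 2*6) + 8) - 337) = √(((-1 + 12) + 8) - 337) = √((11 + 8) - 337) = √(19 - 337) = √(-318) = I*√318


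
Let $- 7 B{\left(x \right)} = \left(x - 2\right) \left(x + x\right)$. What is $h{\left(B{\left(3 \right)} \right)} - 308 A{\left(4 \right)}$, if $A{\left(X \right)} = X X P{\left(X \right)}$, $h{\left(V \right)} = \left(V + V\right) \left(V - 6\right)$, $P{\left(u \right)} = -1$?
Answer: $\frac{242048}{49} \approx 4939.8$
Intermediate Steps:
$B{\left(x \right)} = - \frac{2 x \left(-2 + x\right)}{7}$ ($B{\left(x \right)} = - \frac{\left(x - 2\right) \left(x + x\right)}{7} = - \frac{\left(-2 + x\right) 2 x}{7} = - \frac{2 x \left(-2 + x\right)}{7}$)
$h{\left(V \right)} = 2 V \left(-6 + V\right)$
$A{\left(X \right)} = - X^{2}$ ($A{\left(X \right)} = X X \left(-1\right) = X^{2} \left(-1\right) = - X^{2}$)
$h{\left(B{\left(3 \right)} \right)} - 308 A{\left(4 \right)} = 2 \cdot \frac{2}{7} \cdot 3 \left(2 - 3\right) \left(-6 + \frac{2}{7} \cdot 3 \left(2 - 3\right)\right) - 308 \left(- 4^{2}\right) = 2 \cdot \frac{2}{7} \cdot 3 \left(2 - 3\right) \left(-6 + \frac{2}{7} \cdot 3 \left(2 - 3\right)\right) - 308 \left(\left(-1\right) 16\right) = 2 \cdot \frac{2}{7} \cdot 3 \left(-1\right) \left(-6 + \frac{2}{7} \cdot 3 \left(-1\right)\right) - -4928 = 2 \left(- \frac{6}{7}\right) \left(-6 - \frac{6}{7}\right) + 4928 = 2 \left(- \frac{6}{7}\right) \left(- \frac{48}{7}\right) + 4928 = \frac{576}{49} + 4928 = \frac{242048}{49}$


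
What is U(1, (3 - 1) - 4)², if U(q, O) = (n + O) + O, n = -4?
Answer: 64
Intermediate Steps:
U(q, O) = -4 + 2*O (U(q, O) = (-4 + O) + O = -4 + 2*O)
U(1, (3 - 1) - 4)² = (-4 + 2*((3 - 1) - 4))² = (-4 + 2*(2 - 4))² = (-4 + 2*(-2))² = (-4 - 4)² = (-8)² = 64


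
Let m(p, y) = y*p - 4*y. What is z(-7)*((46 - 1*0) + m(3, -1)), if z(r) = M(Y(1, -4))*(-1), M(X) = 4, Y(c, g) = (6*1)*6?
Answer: -188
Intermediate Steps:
Y(c, g) = 36 (Y(c, g) = 6*6 = 36)
m(p, y) = -4*y + p*y (m(p, y) = p*y - 4*y = -4*y + p*y)
z(r) = -4 (z(r) = 4*(-1) = -4)
z(-7)*((46 - 1*0) + m(3, -1)) = -4*((46 - 1*0) - (-4 + 3)) = -4*((46 + 0) - 1*(-1)) = -4*(46 + 1) = -4*47 = -188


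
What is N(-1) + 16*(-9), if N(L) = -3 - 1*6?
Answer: -153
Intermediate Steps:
N(L) = -9 (N(L) = -3 - 6 = -9)
N(-1) + 16*(-9) = -9 + 16*(-9) = -9 - 144 = -153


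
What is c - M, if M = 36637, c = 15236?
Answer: -21401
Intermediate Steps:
c - M = 15236 - 1*36637 = 15236 - 36637 = -21401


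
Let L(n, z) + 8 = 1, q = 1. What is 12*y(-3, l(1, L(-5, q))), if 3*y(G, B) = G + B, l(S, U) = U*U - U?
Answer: 212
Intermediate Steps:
L(n, z) = -7 (L(n, z) = -8 + 1 = -7)
l(S, U) = U² - U
y(G, B) = B/3 + G/3 (y(G, B) = (G + B)/3 = (B + G)/3 = B/3 + G/3)
12*y(-3, l(1, L(-5, q))) = 12*((-7*(-1 - 7))/3 + (⅓)*(-3)) = 12*((-7*(-8))/3 - 1) = 12*((⅓)*56 - 1) = 12*(56/3 - 1) = 12*(53/3) = 212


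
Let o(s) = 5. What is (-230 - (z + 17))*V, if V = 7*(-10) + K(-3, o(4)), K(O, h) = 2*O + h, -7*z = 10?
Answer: 122049/7 ≈ 17436.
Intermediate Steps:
z = -10/7 (z = -⅐*10 = -10/7 ≈ -1.4286)
K(O, h) = h + 2*O
V = -71 (V = 7*(-10) + (5 + 2*(-3)) = -70 + (5 - 6) = -70 - 1 = -71)
(-230 - (z + 17))*V = (-230 - (-10/7 + 17))*(-71) = (-230 - 1*109/7)*(-71) = (-230 - 109/7)*(-71) = -1719/7*(-71) = 122049/7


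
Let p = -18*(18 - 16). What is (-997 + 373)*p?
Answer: 22464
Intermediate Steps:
p = -36 (p = -18*2 = -36)
(-997 + 373)*p = (-997 + 373)*(-36) = -624*(-36) = 22464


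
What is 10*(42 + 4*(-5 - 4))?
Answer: 60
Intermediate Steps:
10*(42 + 4*(-5 - 4)) = 10*(42 + 4*(-9)) = 10*(42 - 36) = 10*6 = 60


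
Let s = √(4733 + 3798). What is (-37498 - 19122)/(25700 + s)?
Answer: -1455134000/660481469 + 56620*√8531/660481469 ≈ -2.1952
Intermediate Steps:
s = √8531 ≈ 92.363
(-37498 - 19122)/(25700 + s) = (-37498 - 19122)/(25700 + √8531) = -56620/(25700 + √8531)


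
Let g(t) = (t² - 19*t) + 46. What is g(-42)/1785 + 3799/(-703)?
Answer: -4947791/1254855 ≈ -3.9429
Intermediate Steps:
g(t) = 46 + t² - 19*t
g(-42)/1785 + 3799/(-703) = (46 + (-42)² - 19*(-42))/1785 + 3799/(-703) = (46 + 1764 + 798)*(1/1785) + 3799*(-1/703) = 2608*(1/1785) - 3799/703 = 2608/1785 - 3799/703 = -4947791/1254855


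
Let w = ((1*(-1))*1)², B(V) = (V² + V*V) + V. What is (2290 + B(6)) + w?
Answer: 2369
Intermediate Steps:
B(V) = V + 2*V² (B(V) = (V² + V²) + V = 2*V² + V = V + 2*V²)
w = 1 (w = (-1*1)² = (-1)² = 1)
(2290 + B(6)) + w = (2290 + 6*(1 + 2*6)) + 1 = (2290 + 6*(1 + 12)) + 1 = (2290 + 6*13) + 1 = (2290 + 78) + 1 = 2368 + 1 = 2369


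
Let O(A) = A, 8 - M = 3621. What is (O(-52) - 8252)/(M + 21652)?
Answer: -2768/6013 ≈ -0.46034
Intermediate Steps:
M = -3613 (M = 8 - 1*3621 = 8 - 3621 = -3613)
(O(-52) - 8252)/(M + 21652) = (-52 - 8252)/(-3613 + 21652) = -8304/18039 = -8304*1/18039 = -2768/6013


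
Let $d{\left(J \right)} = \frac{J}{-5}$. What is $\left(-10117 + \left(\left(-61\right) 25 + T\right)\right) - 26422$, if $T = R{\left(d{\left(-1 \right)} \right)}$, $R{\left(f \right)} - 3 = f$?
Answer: $- \frac{190304}{5} \approx -38061.0$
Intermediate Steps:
$d{\left(J \right)} = - \frac{J}{5}$ ($d{\left(J \right)} = J \left(- \frac{1}{5}\right) = - \frac{J}{5}$)
$R{\left(f \right)} = 3 + f$
$T = \frac{16}{5}$ ($T = 3 - - \frac{1}{5} = 3 + \frac{1}{5} = \frac{16}{5} \approx 3.2$)
$\left(-10117 + \left(\left(-61\right) 25 + T\right)\right) - 26422 = \left(-10117 + \left(\left(-61\right) 25 + \frac{16}{5}\right)\right) - 26422 = \left(-10117 + \left(-1525 + \frac{16}{5}\right)\right) - 26422 = \left(-10117 - \frac{7609}{5}\right) - 26422 = - \frac{58194}{5} - 26422 = - \frac{190304}{5}$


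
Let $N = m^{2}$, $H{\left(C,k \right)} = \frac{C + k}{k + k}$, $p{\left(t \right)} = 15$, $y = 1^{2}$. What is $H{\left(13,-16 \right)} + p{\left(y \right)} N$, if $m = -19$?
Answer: $\frac{173283}{32} \approx 5415.1$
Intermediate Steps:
$y = 1$
$H{\left(C,k \right)} = \frac{C + k}{2 k}$
$N = 361$ ($N = \left(-19\right)^{2} = 361$)
$H{\left(13,-16 \right)} + p{\left(y \right)} N = \frac{13 - 16}{2 \left(-16\right)} + 15 \cdot 361 = \frac{1}{2} \left(- \frac{1}{16}\right) \left(-3\right) + 5415 = \frac{3}{32} + 5415 = \frac{173283}{32}$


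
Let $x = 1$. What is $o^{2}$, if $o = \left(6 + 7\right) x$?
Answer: $169$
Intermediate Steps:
$o = 13$ ($o = \left(6 + 7\right) 1 = 13 \cdot 1 = 13$)
$o^{2} = 13^{2} = 169$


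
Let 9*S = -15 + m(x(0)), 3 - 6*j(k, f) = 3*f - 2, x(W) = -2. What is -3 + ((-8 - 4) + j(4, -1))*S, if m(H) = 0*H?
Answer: 133/9 ≈ 14.778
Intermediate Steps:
j(k, f) = 5/6 - f/2 (j(k, f) = 1/2 - (3*f - 2)/6 = 1/2 - (-2 + 3*f)/6 = 1/2 + (1/3 - f/2) = 5/6 - f/2)
m(H) = 0
S = -5/3 (S = (-15 + 0)/9 = (1/9)*(-15) = -5/3 ≈ -1.6667)
-3 + ((-8 - 4) + j(4, -1))*S = -3 + ((-8 - 4) + (5/6 - 1/2*(-1)))*(-5/3) = -3 + (-12 + (5/6 + 1/2))*(-5/3) = -3 + (-12 + 4/3)*(-5/3) = -3 - 32/3*(-5/3) = -3 + 160/9 = 133/9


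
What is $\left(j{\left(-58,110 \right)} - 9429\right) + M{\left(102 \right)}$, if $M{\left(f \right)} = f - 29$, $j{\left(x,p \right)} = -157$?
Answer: $-9513$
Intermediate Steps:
$M{\left(f \right)} = -29 + f$
$\left(j{\left(-58,110 \right)} - 9429\right) + M{\left(102 \right)} = \left(-157 - 9429\right) + \left(-29 + 102\right) = -9586 + 73 = -9513$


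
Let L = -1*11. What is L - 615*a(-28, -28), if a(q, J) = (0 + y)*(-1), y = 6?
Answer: 3679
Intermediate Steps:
L = -11
a(q, J) = -6 (a(q, J) = (0 + 6)*(-1) = 6*(-1) = -6)
L - 615*a(-28, -28) = -11 - 615*(-6) = -11 + 3690 = 3679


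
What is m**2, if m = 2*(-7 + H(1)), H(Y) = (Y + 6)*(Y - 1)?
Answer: 196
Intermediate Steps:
H(Y) = (-1 + Y)*(6 + Y) (H(Y) = (6 + Y)*(-1 + Y) = (-1 + Y)*(6 + Y))
m = -14 (m = 2*(-7 + (-6 + 1**2 + 5*1)) = 2*(-7 + (-6 + 1 + 5)) = 2*(-7 + 0) = 2*(-7) = -14)
m**2 = (-14)**2 = 196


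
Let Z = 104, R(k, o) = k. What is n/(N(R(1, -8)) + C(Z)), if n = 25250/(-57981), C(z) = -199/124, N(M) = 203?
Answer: -3131000/1447959513 ≈ -0.0021624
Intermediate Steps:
C(z) = -199/124 (C(z) = -199*1/124 = -199/124)
n = -25250/57981 (n = 25250*(-1/57981) = -25250/57981 ≈ -0.43549)
n/(N(R(1, -8)) + C(Z)) = -25250/(57981*(203 - 199/124)) = -25250/(57981*24973/124) = -25250/57981*124/24973 = -3131000/1447959513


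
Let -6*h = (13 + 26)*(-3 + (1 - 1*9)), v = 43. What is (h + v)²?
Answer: 52441/4 ≈ 13110.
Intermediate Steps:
h = 143/2 (h = -(13 + 26)*(-3 + (1 - 1*9))/6 = -13*(-3 + (1 - 9))/2 = -13*(-3 - 8)/2 = -13*(-11)/2 = -⅙*(-429) = 143/2 ≈ 71.500)
(h + v)² = (143/2 + 43)² = (229/2)² = 52441/4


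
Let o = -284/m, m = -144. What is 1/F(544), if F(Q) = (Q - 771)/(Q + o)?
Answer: -19655/8172 ≈ -2.4052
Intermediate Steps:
o = 71/36 (o = -284/(-144) = -284*(-1/144) = 71/36 ≈ 1.9722)
F(Q) = (-771 + Q)/(71/36 + Q) (F(Q) = (Q - 771)/(Q + 71/36) = (-771 + Q)/(71/36 + Q))
1/F(544) = 1/(36*(-771 + 544)/(71 + 36*544)) = 1/(36*(-227)/(71 + 19584)) = 1/(36*(-227)/19655) = 1/(36*(1/19655)*(-227)) = 1/(-8172/19655) = -19655/8172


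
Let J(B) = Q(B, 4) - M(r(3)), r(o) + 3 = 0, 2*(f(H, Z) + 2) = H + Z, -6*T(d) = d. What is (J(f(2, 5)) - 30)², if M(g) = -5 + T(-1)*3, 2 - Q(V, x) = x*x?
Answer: 6241/4 ≈ 1560.3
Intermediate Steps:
T(d) = -d/6
f(H, Z) = -2 + H/2 + Z/2 (f(H, Z) = -2 + (H + Z)/2 = -2 + (H/2 + Z/2) = -2 + H/2 + Z/2)
r(o) = -3 (r(o) = -3 + 0 = -3)
Q(V, x) = 2 - x² (Q(V, x) = 2 - x*x = 2 - x²)
M(g) = -9/2 (M(g) = -5 - ⅙*(-1)*3 = -5 + (⅙)*3 = -5 + ½ = -9/2)
J(B) = -19/2 (J(B) = (2 - 1*4²) - 1*(-9/2) = (2 - 1*16) + 9/2 = (2 - 16) + 9/2 = -14 + 9/2 = -19/2)
(J(f(2, 5)) - 30)² = (-19/2 - 30)² = (-79/2)² = 6241/4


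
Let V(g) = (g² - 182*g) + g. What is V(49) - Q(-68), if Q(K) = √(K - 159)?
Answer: -6468 - I*√227 ≈ -6468.0 - 15.067*I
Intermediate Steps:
V(g) = g² - 181*g
Q(K) = √(-159 + K)
V(49) - Q(-68) = 49*(-181 + 49) - √(-159 - 68) = 49*(-132) - √(-227) = -6468 - I*√227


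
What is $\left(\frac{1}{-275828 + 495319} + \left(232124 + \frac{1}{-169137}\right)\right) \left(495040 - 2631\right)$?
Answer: $\frac{4243276853075464094386}{37124049267} \approx 1.143 \cdot 10^{11}$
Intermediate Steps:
$\left(\frac{1}{-275828 + 495319} + \left(232124 + \frac{1}{-169137}\right)\right) \left(495040 - 2631\right) = \left(\frac{1}{219491} + \left(232124 - \frac{1}{169137}\right)\right) 492409 = \left(\frac{1}{219491} + \frac{39260756987}{169137}\right) 492409 = \frac{8617382812002754}{37124049267} \cdot 492409 = \frac{4243276853075464094386}{37124049267}$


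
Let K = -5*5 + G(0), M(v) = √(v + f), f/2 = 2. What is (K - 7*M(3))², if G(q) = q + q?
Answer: 968 + 350*√7 ≈ 1894.0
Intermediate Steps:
G(q) = 2*q
f = 4 (f = 2*2 = 4)
M(v) = √(4 + v) (M(v) = √(v + 4) = √(4 + v))
K = -25 (K = -5*5 + 2*0 = -25 + 0 = -25)
(K - 7*M(3))² = (-25 - 7*√(4 + 3))² = (-25 - 7*√7)²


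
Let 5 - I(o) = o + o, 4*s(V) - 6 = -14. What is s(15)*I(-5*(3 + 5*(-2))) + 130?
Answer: 260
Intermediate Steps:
s(V) = -2 (s(V) = 3/2 + (1/4)*(-14) = 3/2 - 7/2 = -2)
I(o) = 5 - 2*o (I(o) = 5 - (o + o) = 5 - 2*o)
s(15)*I(-5*(3 + 5*(-2))) + 130 = -2*(5 - (-10)*(3 + 5*(-2))) + 130 = -2*(5 - (-10)*(3 - 10)) + 130 = -2*(5 - (-10)*(-7)) + 130 = -2*(5 - 2*35) + 130 = -2*(5 - 70) + 130 = -2*(-65) + 130 = 130 + 130 = 260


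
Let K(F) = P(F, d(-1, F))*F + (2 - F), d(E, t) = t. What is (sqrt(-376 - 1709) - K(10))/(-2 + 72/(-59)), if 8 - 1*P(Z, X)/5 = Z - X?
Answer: 11564/95 - 59*I*sqrt(2085)/190 ≈ 121.73 - 14.179*I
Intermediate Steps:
P(Z, X) = 40 - 5*Z + 5*X (P(Z, X) = 40 - 5*(Z - X) = 40 + (-5*Z + 5*X) = 40 - 5*Z + 5*X)
K(F) = 2 + 39*F (K(F) = (40 - 5*F + 5*F)*F + (2 - F) = 40*F + (2 - F) = 2 + 39*F)
(sqrt(-376 - 1709) - K(10))/(-2 + 72/(-59)) = (sqrt(-376 - 1709) - (2 + 39*10))/(-2 + 72/(-59)) = (sqrt(-2085) - (2 + 390))/(-2 + 72*(-1/59)) = (I*sqrt(2085) - 1*392)/(-2 - 72/59) = (I*sqrt(2085) - 392)/(-190/59) = -59*(-392 + I*sqrt(2085))/190 = 11564/95 - 59*I*sqrt(2085)/190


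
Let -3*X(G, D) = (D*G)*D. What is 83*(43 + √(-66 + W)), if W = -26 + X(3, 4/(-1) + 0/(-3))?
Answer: 3569 + 498*I*√3 ≈ 3569.0 + 862.56*I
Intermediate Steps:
X(G, D) = -G*D²/3 (X(G, D) = -D*G*D/3 = -G*D²/3)
W = -42 (W = -26 - ⅓*3*(4/(-1) + 0/(-3))² = -26 - ⅓*3*(4*(-1) + 0*(-⅓))² = -26 - ⅓*3*(-4 + 0)² = -26 - ⅓*3*(-4)² = -26 - ⅓*3*16 = -26 - 16 = -42)
83*(43 + √(-66 + W)) = 83*(43 + √(-66 - 42)) = 83*(43 + √(-108)) = 83*(43 + 6*I*√3) = 3569 + 498*I*√3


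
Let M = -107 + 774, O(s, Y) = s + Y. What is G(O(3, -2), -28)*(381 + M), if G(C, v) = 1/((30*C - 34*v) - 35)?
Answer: 1048/947 ≈ 1.1067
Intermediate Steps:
O(s, Y) = Y + s
G(C, v) = 1/(-35 - 34*v + 30*C) (G(C, v) = 1/((-34*v + 30*C) - 35) = 1/(-35 - 34*v + 30*C))
M = 667
G(O(3, -2), -28)*(381 + M) = (-1/(35 - 30*(-2 + 3) + 34*(-28)))*(381 + 667) = -1/(35 - 30*1 - 952)*1048 = -1/(35 - 30 - 952)*1048 = -1/(-947)*1048 = -1*(-1/947)*1048 = (1/947)*1048 = 1048/947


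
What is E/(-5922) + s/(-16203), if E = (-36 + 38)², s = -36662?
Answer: 36174592/15992361 ≈ 2.2620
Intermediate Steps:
E = 4 (E = 2² = 4)
E/(-5922) + s/(-16203) = 4/(-5922) - 36662/(-16203) = 4*(-1/5922) - 36662*(-1/16203) = -2/2961 + 36662/16203 = 36174592/15992361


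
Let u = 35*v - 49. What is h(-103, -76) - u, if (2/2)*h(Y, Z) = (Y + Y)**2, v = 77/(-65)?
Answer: 552844/13 ≈ 42526.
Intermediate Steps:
v = -77/65 (v = 77*(-1/65) = -77/65 ≈ -1.1846)
h(Y, Z) = 4*Y**2 (h(Y, Z) = (Y + Y)**2 = (2*Y)**2 = 4*Y**2)
u = -1176/13 (u = 35*(-77/65) - 49 = -539/13 - 49 = -1176/13 ≈ -90.462)
h(-103, -76) - u = 4*(-103)**2 - 1*(-1176/13) = 4*10609 + 1176/13 = 42436 + 1176/13 = 552844/13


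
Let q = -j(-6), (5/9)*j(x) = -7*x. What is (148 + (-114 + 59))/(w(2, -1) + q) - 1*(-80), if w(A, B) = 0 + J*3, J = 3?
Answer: 8725/111 ≈ 78.604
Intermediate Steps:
j(x) = -63*x/5 (j(x) = 9*(-7*x)/5 = -63*x/5)
w(A, B) = 9 (w(A, B) = 0 + 3*3 = 0 + 9 = 9)
q = -378/5 (q = -(-63)*(-6)/5 = -1*378/5 = -378/5 ≈ -75.600)
(148 + (-114 + 59))/(w(2, -1) + q) - 1*(-80) = (148 + (-114 + 59))/(9 - 378/5) - 1*(-80) = (148 - 55)/(-333/5) + 80 = 93*(-5/333) + 80 = -155/111 + 80 = 8725/111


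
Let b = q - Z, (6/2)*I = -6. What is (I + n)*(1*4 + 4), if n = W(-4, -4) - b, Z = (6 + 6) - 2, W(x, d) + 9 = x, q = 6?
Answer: -88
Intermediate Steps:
I = -2 (I = (⅓)*(-6) = -2)
W(x, d) = -9 + x
Z = 10 (Z = 12 - 2 = 10)
b = -4 (b = 6 - 1*10 = 6 - 10 = -4)
n = -9 (n = (-9 - 4) - 1*(-4) = -13 + 4 = -9)
(I + n)*(1*4 + 4) = (-2 - 9)*(1*4 + 4) = -11*(4 + 4) = -11*8 = -88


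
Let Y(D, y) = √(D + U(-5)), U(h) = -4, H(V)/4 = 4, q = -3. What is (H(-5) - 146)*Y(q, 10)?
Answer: -130*I*√7 ≈ -343.95*I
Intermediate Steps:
H(V) = 16 (H(V) = 4*4 = 16)
Y(D, y) = √(-4 + D) (Y(D, y) = √(D - 4) = √(-4 + D))
(H(-5) - 146)*Y(q, 10) = (16 - 146)*√(-4 - 3) = -130*I*√7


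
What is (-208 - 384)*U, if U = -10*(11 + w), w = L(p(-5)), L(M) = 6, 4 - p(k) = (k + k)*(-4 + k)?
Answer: 100640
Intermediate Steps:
p(k) = 4 - 2*k*(-4 + k) (p(k) = 4 - (k + k)*(-4 + k) = 4 - 2*k*(-4 + k))
w = 6
U = -170 (U = -10*(11 + 6) = -10*17 = -170)
(-208 - 384)*U = (-208 - 384)*(-170) = -592*(-170) = 100640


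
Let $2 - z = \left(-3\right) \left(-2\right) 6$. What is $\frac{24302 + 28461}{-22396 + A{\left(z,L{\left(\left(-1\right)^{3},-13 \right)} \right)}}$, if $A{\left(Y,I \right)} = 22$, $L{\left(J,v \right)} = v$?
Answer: $- \frac{52763}{22374} \approx -2.3582$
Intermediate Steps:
$z = -34$ ($z = 2 - \left(-3\right) \left(-2\right) 6 = 2 - 6 \cdot 6 = 2 - 36 = -34$)
$\frac{24302 + 28461}{-22396 + A{\left(z,L{\left(\left(-1\right)^{3},-13 \right)} \right)}} = \frac{24302 + 28461}{-22396 + 22} = \frac{52763}{-22374} = 52763 \left(- \frac{1}{22374}\right) = - \frac{52763}{22374}$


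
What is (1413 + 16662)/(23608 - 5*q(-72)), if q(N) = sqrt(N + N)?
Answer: 53339325/69667658 + 271125*I/139335316 ≈ 0.76563 + 0.0019458*I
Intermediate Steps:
q(N) = sqrt(2)*sqrt(N) (q(N) = sqrt(2*N) = sqrt(2)*sqrt(N))
(1413 + 16662)/(23608 - 5*q(-72)) = (1413 + 16662)/(23608 - 5*sqrt(2)*sqrt(-72)) = 18075/(23608 - 5*sqrt(2)*6*I*sqrt(2)) = 18075/(23608 - 60*I) = 18075*((23608 + 60*I)/557341264) = 18075*(23608 + 60*I)/557341264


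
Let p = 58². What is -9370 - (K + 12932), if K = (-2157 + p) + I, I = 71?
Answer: -23580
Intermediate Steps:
p = 3364
K = 1278 (K = (-2157 + 3364) + 71 = 1207 + 71 = 1278)
-9370 - (K + 12932) = -9370 - (1278 + 12932) = -9370 - 1*14210 = -9370 - 14210 = -23580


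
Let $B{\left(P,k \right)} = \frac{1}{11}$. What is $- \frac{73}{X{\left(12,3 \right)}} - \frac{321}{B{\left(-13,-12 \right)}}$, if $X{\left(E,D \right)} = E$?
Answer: $- \frac{42445}{12} \approx -3537.1$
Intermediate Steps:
$B{\left(P,k \right)} = \frac{1}{11}$
$- \frac{73}{X{\left(12,3 \right)}} - \frac{321}{B{\left(-13,-12 \right)}} = - \frac{73}{12} - 321 \frac{1}{\frac{1}{11}} = \left(-73\right) \frac{1}{12} - 3531 = - \frac{73}{12} - 3531 = - \frac{42445}{12}$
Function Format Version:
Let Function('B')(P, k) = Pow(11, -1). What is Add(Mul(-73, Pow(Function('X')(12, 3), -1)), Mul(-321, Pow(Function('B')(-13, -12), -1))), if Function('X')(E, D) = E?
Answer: Rational(-42445, 12) ≈ -3537.1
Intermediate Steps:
Function('B')(P, k) = Rational(1, 11)
Add(Mul(-73, Pow(Function('X')(12, 3), -1)), Mul(-321, Pow(Function('B')(-13, -12), -1))) = Add(Mul(-73, Pow(12, -1)), Mul(-321, Pow(Rational(1, 11), -1))) = Add(Mul(-73, Rational(1, 12)), Mul(-321, 11)) = Add(Rational(-73, 12), -3531) = Rational(-42445, 12)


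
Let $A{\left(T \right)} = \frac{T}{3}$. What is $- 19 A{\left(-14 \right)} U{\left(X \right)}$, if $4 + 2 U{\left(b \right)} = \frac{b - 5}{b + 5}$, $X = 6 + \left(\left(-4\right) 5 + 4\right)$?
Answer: $- \frac{133}{3} \approx -44.333$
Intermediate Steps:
$A{\left(T \right)} = \frac{T}{3}$ ($A{\left(T \right)} = T \frac{1}{3} = \frac{T}{3}$)
$X = -10$ ($X = 6 + \left(-20 + 4\right) = 6 - 16 = -10$)
$U{\left(b \right)} = -2 + \frac{-5 + b}{2 \left(5 + b\right)}$ ($U{\left(b \right)} = -2 + \frac{\left(b - 5\right) \frac{1}{b + 5}}{2} = -2 + \frac{\left(-5 + b\right) \frac{1}{5 + b}}{2} = -2 + \frac{\frac{1}{5 + b} \left(-5 + b\right)}{2} = -2 + \frac{-5 + b}{2 \left(5 + b\right)}$)
$- 19 A{\left(-14 \right)} U{\left(X \right)} = - 19 \cdot \frac{1}{3} \left(-14\right) \frac{-25 - -30}{2 \left(5 - 10\right)} = \left(-19\right) \left(- \frac{14}{3}\right) \frac{-25 + 30}{2 \left(-5\right)} = \frac{266 \cdot \frac{1}{2} \left(- \frac{1}{5}\right) 5}{3} = \frac{266}{3} \left(- \frac{1}{2}\right) = - \frac{133}{3}$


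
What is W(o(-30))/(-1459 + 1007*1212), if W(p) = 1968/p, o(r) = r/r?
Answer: 1968/1219025 ≈ 0.0016144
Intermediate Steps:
o(r) = 1
W(o(-30))/(-1459 + 1007*1212) = (1968/1)/(-1459 + 1007*1212) = (1968*1)/(-1459 + 1220484) = 1968/1219025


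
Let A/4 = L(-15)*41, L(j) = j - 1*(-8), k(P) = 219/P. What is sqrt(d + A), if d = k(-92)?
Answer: I*sqrt(2434205)/46 ≈ 33.917*I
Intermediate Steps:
L(j) = 8 + j (L(j) = j + 8 = 8 + j)
d = -219/92 (d = 219/(-92) = 219*(-1/92) = -219/92 ≈ -2.3804)
A = -1148 (A = 4*((8 - 15)*41) = 4*(-7*41) = 4*(-287) = -1148)
sqrt(d + A) = sqrt(-219/92 - 1148) = sqrt(-105835/92) = I*sqrt(2434205)/46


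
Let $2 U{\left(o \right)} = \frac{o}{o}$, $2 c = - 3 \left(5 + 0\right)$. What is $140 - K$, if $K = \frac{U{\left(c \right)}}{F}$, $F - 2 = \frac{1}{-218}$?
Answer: $\frac{60791}{435} \approx 139.75$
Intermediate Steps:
$F = \frac{435}{218}$ ($F = 2 + \frac{1}{-218} = 2 - \frac{1}{218} = \frac{435}{218} \approx 1.9954$)
$c = - \frac{15}{2}$ ($c = \frac{\left(-3\right) \left(5 + 0\right)}{2} = \frac{\left(-3\right) 5}{2} = \frac{1}{2} \left(-15\right) = - \frac{15}{2} \approx -7.5$)
$U{\left(o \right)} = \frac{1}{2}$ ($U{\left(o \right)} = \frac{o \frac{1}{o}}{2} = \frac{1}{2} \cdot 1 = \frac{1}{2}$)
$K = \frac{109}{435}$ ($K = \frac{1}{2 \cdot \frac{435}{218}} = \frac{1}{2} \cdot \frac{218}{435} = \frac{109}{435} \approx 0.25057$)
$140 - K = 140 - \frac{109}{435} = \frac{60791}{435}$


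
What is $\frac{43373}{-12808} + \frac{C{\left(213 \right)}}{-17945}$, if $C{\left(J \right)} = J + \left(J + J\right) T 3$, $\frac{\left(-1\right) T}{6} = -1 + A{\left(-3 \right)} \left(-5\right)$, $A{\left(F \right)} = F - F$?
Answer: $- \frac{23764009}{6211880} \approx -3.8256$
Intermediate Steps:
$A{\left(F \right)} = 0$
$T = 6$ ($T = - 6 \left(-1 + 0 \left(-5\right)\right) = - 6 \left(-1 + 0\right) = \left(-6\right) \left(-1\right) = 6$)
$C{\left(J \right)} = 37 J$ ($C{\left(J \right)} = J + \left(J + J\right) 6 \cdot 3 = J + 2 J 6 \cdot 3 = J + 12 J 3 = J + 36 J = 37 J$)
$\frac{43373}{-12808} + \frac{C{\left(213 \right)}}{-17945} = \frac{43373}{-12808} + \frac{37 \cdot 213}{-17945} = 43373 \left(- \frac{1}{12808}\right) + 7881 \left(- \frac{1}{17945}\right) = - \frac{43373}{12808} - \frac{213}{485} = - \frac{23764009}{6211880}$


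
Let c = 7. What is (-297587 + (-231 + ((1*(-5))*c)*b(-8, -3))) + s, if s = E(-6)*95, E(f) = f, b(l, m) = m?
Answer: -298283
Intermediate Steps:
s = -570 (s = -6*95 = -570)
(-297587 + (-231 + ((1*(-5))*c)*b(-8, -3))) + s = (-297587 + (-231 + ((1*(-5))*7)*(-3))) - 570 = (-297587 + (-231 - 5*7*(-3))) - 570 = (-297587 + (-231 - 35*(-3))) - 570 = (-297587 + (-231 + 105)) - 570 = (-297587 - 126) - 570 = -297713 - 570 = -298283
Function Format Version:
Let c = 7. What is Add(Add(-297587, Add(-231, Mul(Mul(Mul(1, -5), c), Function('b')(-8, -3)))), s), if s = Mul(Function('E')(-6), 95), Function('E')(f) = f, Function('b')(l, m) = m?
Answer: -298283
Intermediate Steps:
s = -570 (s = Mul(-6, 95) = -570)
Add(Add(-297587, Add(-231, Mul(Mul(Mul(1, -5), c), Function('b')(-8, -3)))), s) = Add(Add(-297587, Add(-231, Mul(Mul(Mul(1, -5), 7), -3))), -570) = Add(Add(-297587, Add(-231, Mul(Mul(-5, 7), -3))), -570) = Add(Add(-297587, Add(-231, Mul(-35, -3))), -570) = Add(Add(-297587, Add(-231, 105)), -570) = Add(Add(-297587, -126), -570) = Add(-297713, -570) = -298283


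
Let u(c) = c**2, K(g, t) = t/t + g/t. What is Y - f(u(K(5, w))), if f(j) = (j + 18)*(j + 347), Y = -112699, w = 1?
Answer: -133381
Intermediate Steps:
K(g, t) = 1 + g/t
f(j) = (18 + j)*(347 + j)
Y - f(u(K(5, w))) = -112699 - (6246 + (((5 + 1)/1)**2)**2 + 365*((5 + 1)/1)**2) = -112699 - (6246 + ((1*6)**2)**2 + 365*(1*6)**2) = -112699 - (6246 + (6**2)**2 + 365*6**2) = -112699 - (6246 + 36**2 + 365*36) = -112699 - (6246 + 1296 + 13140) = -112699 - 1*20682 = -112699 - 20682 = -133381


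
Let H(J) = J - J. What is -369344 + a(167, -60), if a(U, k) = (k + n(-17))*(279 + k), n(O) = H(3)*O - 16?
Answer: -385988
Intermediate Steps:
H(J) = 0
n(O) = -16 (n(O) = 0*O - 16 = 0 - 16 = -16)
a(U, k) = (-16 + k)*(279 + k) (a(U, k) = (k - 16)*(279 + k) = (-16 + k)*(279 + k))
-369344 + a(167, -60) = -369344 + (-4464 + (-60)**2 + 263*(-60)) = -369344 + (-4464 + 3600 - 15780) = -369344 - 16644 = -385988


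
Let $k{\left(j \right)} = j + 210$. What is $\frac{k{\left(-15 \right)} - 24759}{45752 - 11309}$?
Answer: $- \frac{92}{129} \approx -0.71318$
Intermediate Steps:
$k{\left(j \right)} = 210 + j$
$\frac{k{\left(-15 \right)} - 24759}{45752 - 11309} = \frac{\left(210 - 15\right) - 24759}{45752 - 11309} = \frac{195 - 24759}{34443} = \left(-24564\right) \frac{1}{34443} = - \frac{92}{129}$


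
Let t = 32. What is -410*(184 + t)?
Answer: -88560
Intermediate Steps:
-410*(184 + t) = -410*(184 + 32) = -410*216 = -88560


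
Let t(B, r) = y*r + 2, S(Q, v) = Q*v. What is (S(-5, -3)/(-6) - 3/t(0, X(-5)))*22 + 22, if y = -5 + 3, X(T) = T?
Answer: -77/2 ≈ -38.500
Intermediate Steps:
y = -2
t(B, r) = 2 - 2*r (t(B, r) = -2*r + 2 = 2 - 2*r)
(S(-5, -3)/(-6) - 3/t(0, X(-5)))*22 + 22 = (-5*(-3)/(-6) - 3/(2 - 2*(-5)))*22 + 22 = (15*(-1/6) - 3/(2 + 10))*22 + 22 = (-5/2 - 3/12)*22 + 22 = (-5/2 - 3*1/12)*22 + 22 = (-5/2 - 1/4)*22 + 22 = -11/4*22 + 22 = -121/2 + 22 = -77/2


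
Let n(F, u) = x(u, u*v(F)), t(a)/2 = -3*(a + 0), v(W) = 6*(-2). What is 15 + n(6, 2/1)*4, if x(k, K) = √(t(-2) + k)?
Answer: 15 + 4*√14 ≈ 29.967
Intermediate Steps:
v(W) = -12
t(a) = -6*a (t(a) = 2*(-3*(a + 0)) = 2*(-3*a) = -6*a)
x(k, K) = √(12 + k) (x(k, K) = √(-6*(-2) + k) = √(12 + k))
n(F, u) = √(12 + u)
15 + n(6, 2/1)*4 = 15 + √(12 + 2/1)*4 = 15 + √(12 + 2*1)*4 = 15 + √(12 + 2)*4 = 15 + √14*4 = 15 + 4*√14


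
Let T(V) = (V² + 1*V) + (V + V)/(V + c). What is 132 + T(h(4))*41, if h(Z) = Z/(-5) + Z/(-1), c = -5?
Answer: 1127004/1225 ≈ 920.00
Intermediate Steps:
h(Z) = -6*Z/5 (h(Z) = Z*(-⅕) + Z*(-1) = -Z/5 - Z = -6*Z/5)
T(V) = V + V² + 2*V/(-5 + V) (T(V) = (V² + 1*V) + (V + V)/(V - 5) = (V² + V) + (2*V)/(-5 + V) = (V + V²) + 2*V/(-5 + V) = V + V² + 2*V/(-5 + V))
132 + T(h(4))*41 = 132 + ((-6/5*4)*(-3 + (-6/5*4)² - (-24)*4/5)/(-5 - 6/5*4))*41 = 132 - 24*(-3 + (-24/5)² - 4*(-24/5))/(5*(-5 - 24/5))*41 = 132 - 24*(-3 + 576/25 + 96/5)/(5*(-49/5))*41 = 132 - 24/5*(-5/49)*981/25*41 = 132 + (23544/1225)*41 = 132 + 965304/1225 = 1127004/1225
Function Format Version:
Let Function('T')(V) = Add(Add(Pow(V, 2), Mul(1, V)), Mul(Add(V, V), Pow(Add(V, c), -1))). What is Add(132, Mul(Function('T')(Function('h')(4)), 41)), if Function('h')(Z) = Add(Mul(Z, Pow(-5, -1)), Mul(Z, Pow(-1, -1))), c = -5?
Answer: Rational(1127004, 1225) ≈ 920.00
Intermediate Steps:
Function('h')(Z) = Mul(Rational(-6, 5), Z) (Function('h')(Z) = Add(Mul(Z, Rational(-1, 5)), Mul(Z, -1)) = Add(Mul(Rational(-1, 5), Z), Mul(-1, Z)) = Mul(Rational(-6, 5), Z))
Function('T')(V) = Add(V, Pow(V, 2), Mul(2, V, Pow(Add(-5, V), -1))) (Function('T')(V) = Add(Add(Pow(V, 2), Mul(1, V)), Mul(Add(V, V), Pow(Add(V, -5), -1))) = Add(Add(Pow(V, 2), V), Mul(Mul(2, V), Pow(Add(-5, V), -1))) = Add(Add(V, Pow(V, 2)), Mul(2, V, Pow(Add(-5, V), -1))) = Add(V, Pow(V, 2), Mul(2, V, Pow(Add(-5, V), -1))))
Add(132, Mul(Function('T')(Function('h')(4)), 41)) = Add(132, Mul(Mul(Mul(Rational(-6, 5), 4), Pow(Add(-5, Mul(Rational(-6, 5), 4)), -1), Add(-3, Pow(Mul(Rational(-6, 5), 4), 2), Mul(-4, Mul(Rational(-6, 5), 4)))), 41)) = Add(132, Mul(Mul(Rational(-24, 5), Pow(Add(-5, Rational(-24, 5)), -1), Add(-3, Pow(Rational(-24, 5), 2), Mul(-4, Rational(-24, 5)))), 41)) = Add(132, Mul(Mul(Rational(-24, 5), Pow(Rational(-49, 5), -1), Add(-3, Rational(576, 25), Rational(96, 5))), 41)) = Add(132, Mul(Mul(Rational(-24, 5), Rational(-5, 49), Rational(981, 25)), 41)) = Add(132, Mul(Rational(23544, 1225), 41)) = Add(132, Rational(965304, 1225)) = Rational(1127004, 1225)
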